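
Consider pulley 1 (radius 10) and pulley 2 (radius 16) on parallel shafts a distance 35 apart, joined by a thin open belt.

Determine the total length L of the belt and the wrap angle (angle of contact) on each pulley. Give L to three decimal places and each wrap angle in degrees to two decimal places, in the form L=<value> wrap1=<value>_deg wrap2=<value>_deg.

open belt: β = asin((r2−r1)/C) = asin(6/35) = 9.8709°
wrap1 = π − 2β = 160.2582°
wrap2 = π + 2β = 199.7418°
tangent length = C·cosβ = 34.4819
L = r1·wrap1 + r2·wrap2 + 2·C·cosβ = 10·2.7970 + 16·3.4862 + 2·34.4819 = 152.7125

L=152.713 wrap1=160.26_deg wrap2=199.74_deg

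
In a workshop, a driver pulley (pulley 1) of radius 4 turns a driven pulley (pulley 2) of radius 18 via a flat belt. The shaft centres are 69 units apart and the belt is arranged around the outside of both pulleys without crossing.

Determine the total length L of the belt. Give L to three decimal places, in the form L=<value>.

L=209.965

open belt: β = asin((r2−r1)/C) = asin(14/69) = 11.7065°
wrap1 = π − 2β = 156.5870°
wrap2 = π + 2β = 203.4130°
tangent length = C·cosβ = 67.5648
L = r1·wrap1 + r2·wrap2 + 2·C·cosβ = 4·2.7330 + 18·3.5502 + 2·67.5648 = 209.9655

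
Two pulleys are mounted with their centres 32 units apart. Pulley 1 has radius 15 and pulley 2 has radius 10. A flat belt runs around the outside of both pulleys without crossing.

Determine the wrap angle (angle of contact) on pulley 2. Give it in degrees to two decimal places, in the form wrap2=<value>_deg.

open belt: β = asin((r2−r1)/C) = asin(-5/32) = -8.9893°
wrap1 = π − 2β = 197.9786°
wrap2 = π + 2β = 162.0214°

wrap2=162.02_deg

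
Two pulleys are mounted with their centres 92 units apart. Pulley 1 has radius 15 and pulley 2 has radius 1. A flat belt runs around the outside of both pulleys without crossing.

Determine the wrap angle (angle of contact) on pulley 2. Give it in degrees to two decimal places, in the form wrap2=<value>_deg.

wrap2=162.49_deg

open belt: β = asin((r2−r1)/C) = asin(-14/92) = -8.7529°
wrap1 = π − 2β = 197.5059°
wrap2 = π + 2β = 162.4941°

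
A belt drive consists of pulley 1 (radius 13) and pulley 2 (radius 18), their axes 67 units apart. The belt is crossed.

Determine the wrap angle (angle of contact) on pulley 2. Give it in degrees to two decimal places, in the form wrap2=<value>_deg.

wrap2=235.12_deg

crossed belt: β = asin((r1+r2)/C) = asin(31/67) = 27.5606°
wrap1 = wrap2 = π + 2β = 235.1212°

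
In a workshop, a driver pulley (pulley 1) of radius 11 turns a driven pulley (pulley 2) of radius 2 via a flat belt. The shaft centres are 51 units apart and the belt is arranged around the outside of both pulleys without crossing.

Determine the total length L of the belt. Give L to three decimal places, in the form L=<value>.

L=144.433

open belt: β = asin((r2−r1)/C) = asin(-9/51) = -10.1642°
wrap1 = π − 2β = 200.3285°
wrap2 = π + 2β = 159.6715°
tangent length = C·cosβ = 50.1996
L = r1·wrap1 + r2·wrap2 + 2·C·cosβ = 11·3.4964 + 2·2.7868 + 2·50.1996 = 144.4331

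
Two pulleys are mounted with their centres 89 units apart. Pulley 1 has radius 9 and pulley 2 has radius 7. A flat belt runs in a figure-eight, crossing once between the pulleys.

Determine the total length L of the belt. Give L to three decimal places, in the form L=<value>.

crossed belt: β = asin((r1+r2)/C) = asin(16/89) = 10.3567°
wrap1 = wrap2 = π + 2β = 200.7133°
tangent length = C·cosβ = 87.5500
L = (r1+r2)·wrap + 2·C·cosβ = 16·3.5031 + 2·87.5500 = 231.1497

L=231.150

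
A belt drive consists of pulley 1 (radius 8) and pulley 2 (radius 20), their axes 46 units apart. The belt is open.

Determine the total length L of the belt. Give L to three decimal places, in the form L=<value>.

open belt: β = asin((r2−r1)/C) = asin(12/46) = 15.1217°
wrap1 = π − 2β = 149.7567°
wrap2 = π + 2β = 210.2433°
tangent length = C·cosβ = 44.4072
L = r1·wrap1 + r2·wrap2 + 2·C·cosβ = 8·2.6137 + 20·3.6694 + 2·44.4072 = 183.1132

L=183.113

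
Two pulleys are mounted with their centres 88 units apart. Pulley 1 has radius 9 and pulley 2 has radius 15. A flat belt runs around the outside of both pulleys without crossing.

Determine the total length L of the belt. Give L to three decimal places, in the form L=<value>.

open belt: β = asin((r2−r1)/C) = asin(6/88) = 3.9096°
wrap1 = π − 2β = 172.1809°
wrap2 = π + 2β = 187.8191°
tangent length = C·cosβ = 87.7952
L = r1·wrap1 + r2·wrap2 + 2·C·cosβ = 9·3.0051 + 15·3.2781 + 2·87.7952 = 251.8075

L=251.807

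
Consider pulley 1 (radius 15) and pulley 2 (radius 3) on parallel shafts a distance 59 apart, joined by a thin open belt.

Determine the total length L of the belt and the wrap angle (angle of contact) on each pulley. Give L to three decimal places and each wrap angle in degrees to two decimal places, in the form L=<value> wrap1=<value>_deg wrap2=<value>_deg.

L=176.998 wrap1=203.47_deg wrap2=156.53_deg

open belt: β = asin((r2−r1)/C) = asin(-12/59) = -11.7353°
wrap1 = π − 2β = 203.4705°
wrap2 = π + 2β = 156.5295°
tangent length = C·cosβ = 57.7668
L = r1·wrap1 + r2·wrap2 + 2·C·cosβ = 15·3.5512 + 3·2.7320 + 2·57.7668 = 176.9979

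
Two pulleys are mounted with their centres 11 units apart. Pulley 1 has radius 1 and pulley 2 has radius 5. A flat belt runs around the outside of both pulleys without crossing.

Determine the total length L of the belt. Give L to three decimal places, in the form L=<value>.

L=42.321

open belt: β = asin((r2−r1)/C) = asin(4/11) = 21.3237°
wrap1 = π − 2β = 137.3526°
wrap2 = π + 2β = 222.6474°
tangent length = C·cosβ = 10.2470
L = r1·wrap1 + r2·wrap2 + 2·C·cosβ = 1·2.3973 + 5·3.8859 + 2·10.2470 = 42.3208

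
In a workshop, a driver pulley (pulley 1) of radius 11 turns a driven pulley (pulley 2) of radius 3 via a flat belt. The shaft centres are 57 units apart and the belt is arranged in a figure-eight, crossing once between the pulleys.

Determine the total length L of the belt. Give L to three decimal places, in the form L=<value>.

crossed belt: β = asin((r1+r2)/C) = asin(14/57) = 14.2181°
wrap1 = wrap2 = π + 2β = 208.4362°
tangent length = C·cosβ = 55.2540
L = (r1+r2)·wrap + 2·C·cosβ = 14·3.6379 + 2·55.2540 = 161.4385

L=161.439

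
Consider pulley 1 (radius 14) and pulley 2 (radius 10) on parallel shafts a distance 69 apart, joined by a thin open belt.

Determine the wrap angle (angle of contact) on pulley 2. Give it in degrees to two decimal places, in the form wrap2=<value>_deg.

open belt: β = asin((r2−r1)/C) = asin(-4/69) = -3.3234°
wrap1 = π − 2β = 186.6467°
wrap2 = π + 2β = 173.3533°

wrap2=173.35_deg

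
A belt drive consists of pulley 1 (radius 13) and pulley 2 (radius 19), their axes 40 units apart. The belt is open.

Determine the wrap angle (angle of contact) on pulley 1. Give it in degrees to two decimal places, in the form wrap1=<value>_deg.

open belt: β = asin((r2−r1)/C) = asin(6/40) = 8.6269°
wrap1 = π − 2β = 162.7461°
wrap2 = π + 2β = 197.2539°

wrap1=162.75_deg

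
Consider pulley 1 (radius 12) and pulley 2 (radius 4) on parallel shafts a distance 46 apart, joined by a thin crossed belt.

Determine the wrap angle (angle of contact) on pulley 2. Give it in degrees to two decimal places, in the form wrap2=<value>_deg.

crossed belt: β = asin((r1+r2)/C) = asin(16/46) = 20.3544°
wrap1 = wrap2 = π + 2β = 220.7088°

wrap2=220.71_deg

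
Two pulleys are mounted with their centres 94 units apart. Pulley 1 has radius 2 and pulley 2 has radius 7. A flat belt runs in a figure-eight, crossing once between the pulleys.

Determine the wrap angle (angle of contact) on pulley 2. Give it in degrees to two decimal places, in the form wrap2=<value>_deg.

crossed belt: β = asin((r1+r2)/C) = asin(9/94) = 5.4942°
wrap1 = wrap2 = π + 2β = 190.9884°

wrap2=190.99_deg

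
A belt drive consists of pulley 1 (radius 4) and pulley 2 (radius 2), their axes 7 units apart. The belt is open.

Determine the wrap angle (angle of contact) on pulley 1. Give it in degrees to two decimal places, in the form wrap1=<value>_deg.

wrap1=213.20_deg

open belt: β = asin((r2−r1)/C) = asin(-2/7) = -16.6015°
wrap1 = π − 2β = 213.2031°
wrap2 = π + 2β = 146.7969°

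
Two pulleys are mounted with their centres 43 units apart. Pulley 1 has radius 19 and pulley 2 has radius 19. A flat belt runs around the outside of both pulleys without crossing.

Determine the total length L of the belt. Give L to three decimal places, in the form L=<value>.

L=205.381

open belt: β = asin((r2−r1)/C) = asin(0/43) = 0.0000°
wrap1 = π − 2β = 180.0000°
wrap2 = π + 2β = 180.0000°
tangent length = C·cosβ = 43.0000
L = r1·wrap1 + r2·wrap2 + 2·C·cosβ = 19·3.1416 + 19·3.1416 + 2·43.0000 = 205.3805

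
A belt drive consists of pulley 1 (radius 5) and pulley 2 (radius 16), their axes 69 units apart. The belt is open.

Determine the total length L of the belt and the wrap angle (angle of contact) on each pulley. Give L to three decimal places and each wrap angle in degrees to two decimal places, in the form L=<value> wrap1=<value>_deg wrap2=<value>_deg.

open belt: β = asin((r2−r1)/C) = asin(11/69) = 9.1732°
wrap1 = π − 2β = 161.6535°
wrap2 = π + 2β = 198.3465°
tangent length = C·cosβ = 68.1175
L = r1·wrap1 + r2·wrap2 + 2·C·cosβ = 5·2.8214 + 16·3.4618 + 2·68.1175 = 205.7308

L=205.731 wrap1=161.65_deg wrap2=198.35_deg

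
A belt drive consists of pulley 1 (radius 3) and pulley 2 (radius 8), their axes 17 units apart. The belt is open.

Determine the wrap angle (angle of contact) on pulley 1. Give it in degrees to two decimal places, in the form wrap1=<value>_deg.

wrap1=145.79_deg

open belt: β = asin((r2−r1)/C) = asin(5/17) = 17.1046°
wrap1 = π − 2β = 145.7907°
wrap2 = π + 2β = 214.2093°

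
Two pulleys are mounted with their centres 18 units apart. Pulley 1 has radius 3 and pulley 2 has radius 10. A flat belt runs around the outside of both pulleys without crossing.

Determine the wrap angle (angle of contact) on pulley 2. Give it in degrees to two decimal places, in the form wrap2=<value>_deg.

wrap2=225.77_deg

open belt: β = asin((r2−r1)/C) = asin(7/18) = 22.8854°
wrap1 = π − 2β = 134.2292°
wrap2 = π + 2β = 225.7708°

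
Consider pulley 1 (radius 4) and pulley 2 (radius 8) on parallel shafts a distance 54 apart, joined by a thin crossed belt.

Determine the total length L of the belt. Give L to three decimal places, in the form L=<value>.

L=148.377

crossed belt: β = asin((r1+r2)/C) = asin(12/54) = 12.8396°
wrap1 = wrap2 = π + 2β = 205.6792°
tangent length = C·cosβ = 52.6498
L = (r1+r2)·wrap + 2·C·cosβ = 12·3.5898 + 2·52.6498 = 148.3769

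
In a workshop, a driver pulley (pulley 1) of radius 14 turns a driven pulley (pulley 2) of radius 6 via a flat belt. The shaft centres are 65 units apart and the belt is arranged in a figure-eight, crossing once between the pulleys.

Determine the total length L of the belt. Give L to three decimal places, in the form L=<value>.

L=199.036

crossed belt: β = asin((r1+r2)/C) = asin(20/65) = 17.9202°
wrap1 = wrap2 = π + 2β = 215.8404°
tangent length = C·cosβ = 61.8466
L = (r1+r2)·wrap + 2·C·cosβ = 20·3.7671 + 2·61.8466 = 199.0357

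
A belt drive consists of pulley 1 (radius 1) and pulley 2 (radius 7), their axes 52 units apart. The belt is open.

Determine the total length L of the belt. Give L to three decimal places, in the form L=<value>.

L=129.826

open belt: β = asin((r2−r1)/C) = asin(6/52) = 6.6258°
wrap1 = π − 2β = 166.7484°
wrap2 = π + 2β = 193.2516°
tangent length = C·cosβ = 51.6527
L = r1·wrap1 + r2·wrap2 + 2·C·cosβ = 1·2.9103 + 7·3.3729 + 2·51.6527 = 129.8258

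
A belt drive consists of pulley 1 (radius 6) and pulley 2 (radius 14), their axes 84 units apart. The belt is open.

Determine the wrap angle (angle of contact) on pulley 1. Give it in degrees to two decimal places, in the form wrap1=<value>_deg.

wrap1=169.07_deg

open belt: β = asin((r2−r1)/C) = asin(8/84) = 5.4650°
wrap1 = π − 2β = 169.0700°
wrap2 = π + 2β = 190.9300°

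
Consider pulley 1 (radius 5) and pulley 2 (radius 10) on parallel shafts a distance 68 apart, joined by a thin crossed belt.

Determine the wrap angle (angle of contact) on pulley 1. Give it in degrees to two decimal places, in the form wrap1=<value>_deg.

wrap1=205.49_deg

crossed belt: β = asin((r1+r2)/C) = asin(15/68) = 12.7436°
wrap1 = wrap2 = π + 2β = 205.4872°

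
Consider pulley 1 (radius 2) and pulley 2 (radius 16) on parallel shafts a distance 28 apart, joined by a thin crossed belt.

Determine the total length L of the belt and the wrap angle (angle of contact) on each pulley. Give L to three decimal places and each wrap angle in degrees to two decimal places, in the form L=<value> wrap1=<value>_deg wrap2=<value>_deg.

L=124.580 wrap1=260.01_deg wrap2=260.01_deg

crossed belt: β = asin((r1+r2)/C) = asin(18/28) = 40.0052°
wrap1 = wrap2 = π + 2β = 260.0104°
tangent length = C·cosβ = 21.4476
L = (r1+r2)·wrap + 2·C·cosβ = 18·4.5380 + 2·21.4476 = 124.5799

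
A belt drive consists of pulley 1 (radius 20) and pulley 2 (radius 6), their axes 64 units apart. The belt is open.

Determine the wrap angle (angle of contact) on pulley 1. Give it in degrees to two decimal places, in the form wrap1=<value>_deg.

open belt: β = asin((r2−r1)/C) = asin(-14/64) = -12.6356°
wrap1 = π − 2β = 205.2713°
wrap2 = π + 2β = 154.7287°

wrap1=205.27_deg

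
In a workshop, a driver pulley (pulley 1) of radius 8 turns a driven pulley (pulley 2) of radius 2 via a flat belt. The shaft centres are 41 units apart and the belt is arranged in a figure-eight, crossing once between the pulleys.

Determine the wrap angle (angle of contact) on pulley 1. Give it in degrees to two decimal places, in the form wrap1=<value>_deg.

wrap1=208.23_deg

crossed belt: β = asin((r1+r2)/C) = asin(10/41) = 14.1170°
wrap1 = wrap2 = π + 2β = 208.2340°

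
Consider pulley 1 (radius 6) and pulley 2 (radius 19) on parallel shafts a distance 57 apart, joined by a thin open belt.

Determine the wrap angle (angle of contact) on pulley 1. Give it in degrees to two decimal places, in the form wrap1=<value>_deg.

wrap1=153.63_deg

open belt: β = asin((r2−r1)/C) = asin(13/57) = 13.1835°
wrap1 = π − 2β = 153.6330°
wrap2 = π + 2β = 206.3670°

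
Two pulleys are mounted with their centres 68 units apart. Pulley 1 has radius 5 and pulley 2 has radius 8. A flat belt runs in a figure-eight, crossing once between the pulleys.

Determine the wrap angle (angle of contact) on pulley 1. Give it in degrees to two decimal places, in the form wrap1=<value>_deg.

crossed belt: β = asin((r1+r2)/C) = asin(13/68) = 11.0214°
wrap1 = wrap2 = π + 2β = 202.0429°

wrap1=202.04_deg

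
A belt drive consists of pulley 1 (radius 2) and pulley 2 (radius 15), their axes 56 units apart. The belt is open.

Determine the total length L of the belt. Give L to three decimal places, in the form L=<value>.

open belt: β = asin((r2−r1)/C) = asin(13/56) = 13.4233°
wrap1 = π − 2β = 153.1535°
wrap2 = π + 2β = 206.8465°
tangent length = C·cosβ = 54.4702
L = r1·wrap1 + r2·wrap2 + 2·C·cosβ = 2·2.6730 + 15·3.6102 + 2·54.4702 = 168.4387

L=168.439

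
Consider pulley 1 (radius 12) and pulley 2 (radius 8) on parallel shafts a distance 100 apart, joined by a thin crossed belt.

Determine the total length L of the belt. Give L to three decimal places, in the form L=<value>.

L=266.845

crossed belt: β = asin((r1+r2)/C) = asin(20/100) = 11.5370°
wrap1 = wrap2 = π + 2β = 203.0739°
tangent length = C·cosβ = 97.9796
L = (r1+r2)·wrap + 2·C·cosβ = 20·3.5443 + 2·97.9796 = 266.8453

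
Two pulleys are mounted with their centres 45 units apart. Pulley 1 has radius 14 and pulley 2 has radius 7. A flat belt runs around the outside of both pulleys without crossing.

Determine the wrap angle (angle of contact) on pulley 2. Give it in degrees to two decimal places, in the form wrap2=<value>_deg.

open belt: β = asin((r2−r1)/C) = asin(-7/45) = -8.9490°
wrap1 = π − 2β = 197.8980°
wrap2 = π + 2β = 162.1020°

wrap2=162.10_deg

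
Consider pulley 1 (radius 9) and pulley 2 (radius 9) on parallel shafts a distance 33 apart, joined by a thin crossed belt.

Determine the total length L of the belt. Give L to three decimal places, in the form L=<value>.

L=132.635

crossed belt: β = asin((r1+r2)/C) = asin(18/33) = 33.0557°
wrap1 = wrap2 = π + 2β = 246.1115°
tangent length = C·cosβ = 27.6586
L = (r1+r2)·wrap + 2·C·cosβ = 18·4.2955 + 2·27.6586 = 132.6355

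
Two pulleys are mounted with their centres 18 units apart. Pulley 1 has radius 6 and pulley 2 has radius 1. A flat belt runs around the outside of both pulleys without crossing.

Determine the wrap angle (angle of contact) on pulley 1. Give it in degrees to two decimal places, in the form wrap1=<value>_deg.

open belt: β = asin((r2−r1)/C) = asin(-5/18) = -16.1276°
wrap1 = π − 2β = 212.2552°
wrap2 = π + 2β = 147.7448°

wrap1=212.26_deg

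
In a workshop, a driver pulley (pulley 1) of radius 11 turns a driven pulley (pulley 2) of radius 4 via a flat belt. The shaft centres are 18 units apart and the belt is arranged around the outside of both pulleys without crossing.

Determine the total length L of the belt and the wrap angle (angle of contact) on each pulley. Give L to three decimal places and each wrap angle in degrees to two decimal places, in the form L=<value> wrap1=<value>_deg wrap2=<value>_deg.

open belt: β = asin((r2−r1)/C) = asin(-7/18) = -22.8854°
wrap1 = π − 2β = 225.7708°
wrap2 = π + 2β = 134.2292°
tangent length = C·cosβ = 16.5831
L = r1·wrap1 + r2·wrap2 + 2·C·cosβ = 11·3.9404 + 4·2.3427 + 2·16.5831 = 85.8821

L=85.882 wrap1=225.77_deg wrap2=134.23_deg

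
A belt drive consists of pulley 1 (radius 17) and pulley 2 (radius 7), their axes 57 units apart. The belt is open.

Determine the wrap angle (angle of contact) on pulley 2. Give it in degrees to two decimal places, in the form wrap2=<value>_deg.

wrap2=159.79_deg

open belt: β = asin((r2−r1)/C) = asin(-10/57) = -10.1042°
wrap1 = π − 2β = 200.2084°
wrap2 = π + 2β = 159.7916°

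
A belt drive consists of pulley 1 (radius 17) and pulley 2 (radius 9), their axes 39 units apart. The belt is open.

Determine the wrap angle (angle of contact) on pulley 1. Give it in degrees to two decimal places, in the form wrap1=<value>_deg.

wrap1=203.67_deg

open belt: β = asin((r2−r1)/C) = asin(-8/39) = -11.8370°
wrap1 = π − 2β = 203.6740°
wrap2 = π + 2β = 156.3260°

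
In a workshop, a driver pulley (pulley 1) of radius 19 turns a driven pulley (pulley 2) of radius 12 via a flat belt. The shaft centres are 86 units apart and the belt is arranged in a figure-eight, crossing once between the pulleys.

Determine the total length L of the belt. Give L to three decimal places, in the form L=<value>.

L=280.690

crossed belt: β = asin((r1+r2)/C) = asin(31/86) = 21.1288°
wrap1 = wrap2 = π + 2β = 222.2575°
tangent length = C·cosβ = 80.2185
L = (r1+r2)·wrap + 2·C·cosβ = 31·3.8791 + 2·80.2185 = 280.6898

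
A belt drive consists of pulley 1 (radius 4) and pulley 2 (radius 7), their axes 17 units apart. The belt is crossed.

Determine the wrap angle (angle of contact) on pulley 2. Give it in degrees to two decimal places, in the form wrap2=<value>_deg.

crossed belt: β = asin((r1+r2)/C) = asin(11/17) = 40.3202°
wrap1 = wrap2 = π + 2β = 260.6404°

wrap2=260.64_deg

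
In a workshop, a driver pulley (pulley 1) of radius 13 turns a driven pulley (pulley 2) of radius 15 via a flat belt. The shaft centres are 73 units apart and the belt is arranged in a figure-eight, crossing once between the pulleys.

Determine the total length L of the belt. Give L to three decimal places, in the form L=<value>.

crossed belt: β = asin((r1+r2)/C) = asin(28/73) = 22.5545°
wrap1 = wrap2 = π + 2β = 225.1089°
tangent length = C·cosβ = 67.4166
L = (r1+r2)·wrap + 2·C·cosβ = 28·3.9289 + 2·67.4166 = 244.8422

L=244.842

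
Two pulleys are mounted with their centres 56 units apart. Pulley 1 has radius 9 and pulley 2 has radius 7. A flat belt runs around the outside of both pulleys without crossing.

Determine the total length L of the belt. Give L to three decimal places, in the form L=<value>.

L=162.337

open belt: β = asin((r2−r1)/C) = asin(-2/56) = -2.0467°
wrap1 = π − 2β = 184.0934°
wrap2 = π + 2β = 175.9066°
tangent length = C·cosβ = 55.9643
L = r1·wrap1 + r2·wrap2 + 2·C·cosβ = 9·3.2130 + 7·3.0701 + 2·55.9643 = 162.3369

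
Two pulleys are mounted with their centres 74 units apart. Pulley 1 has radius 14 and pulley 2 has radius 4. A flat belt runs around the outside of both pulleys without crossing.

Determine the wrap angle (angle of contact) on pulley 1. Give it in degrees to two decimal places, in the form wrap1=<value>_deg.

wrap1=195.53_deg

open belt: β = asin((r2−r1)/C) = asin(-10/74) = -7.7664°
wrap1 = π − 2β = 195.5329°
wrap2 = π + 2β = 164.4671°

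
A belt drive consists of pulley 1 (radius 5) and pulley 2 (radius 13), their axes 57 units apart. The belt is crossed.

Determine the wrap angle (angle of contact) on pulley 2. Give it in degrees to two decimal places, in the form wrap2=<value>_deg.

wrap2=216.82_deg

crossed belt: β = asin((r1+r2)/C) = asin(18/57) = 18.4085°
wrap1 = wrap2 = π + 2β = 216.8170°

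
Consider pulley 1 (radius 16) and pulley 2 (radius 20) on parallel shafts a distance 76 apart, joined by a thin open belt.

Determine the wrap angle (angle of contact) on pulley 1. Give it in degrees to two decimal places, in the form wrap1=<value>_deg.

open belt: β = asin((r2−r1)/C) = asin(4/76) = 3.0170°
wrap1 = π − 2β = 173.9661°
wrap2 = π + 2β = 186.0339°

wrap1=173.97_deg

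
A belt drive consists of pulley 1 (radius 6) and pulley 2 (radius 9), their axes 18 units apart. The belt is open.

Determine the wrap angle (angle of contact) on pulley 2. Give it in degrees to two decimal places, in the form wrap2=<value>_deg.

wrap2=199.19_deg

open belt: β = asin((r2−r1)/C) = asin(3/18) = 9.5941°
wrap1 = π − 2β = 160.8119°
wrap2 = π + 2β = 199.1881°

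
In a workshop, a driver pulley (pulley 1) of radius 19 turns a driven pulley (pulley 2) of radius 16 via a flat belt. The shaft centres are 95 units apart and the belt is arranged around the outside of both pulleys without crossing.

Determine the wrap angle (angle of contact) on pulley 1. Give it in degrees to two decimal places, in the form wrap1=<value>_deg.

open belt: β = asin((r2−r1)/C) = asin(-3/95) = -1.8096°
wrap1 = π − 2β = 183.6193°
wrap2 = π + 2β = 176.3807°

wrap1=183.62_deg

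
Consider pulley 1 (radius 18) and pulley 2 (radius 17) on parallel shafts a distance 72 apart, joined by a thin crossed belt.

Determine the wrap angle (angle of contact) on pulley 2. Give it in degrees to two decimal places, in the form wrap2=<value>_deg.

crossed belt: β = asin((r1+r2)/C) = asin(35/72) = 29.0853°
wrap1 = wrap2 = π + 2β = 238.1706°

wrap2=238.17_deg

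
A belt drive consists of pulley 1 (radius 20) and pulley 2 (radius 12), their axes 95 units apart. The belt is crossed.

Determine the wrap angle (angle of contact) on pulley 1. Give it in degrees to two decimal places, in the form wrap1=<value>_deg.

crossed belt: β = asin((r1+r2)/C) = asin(32/95) = 19.6846°
wrap1 = wrap2 = π + 2β = 219.3692°

wrap1=219.37_deg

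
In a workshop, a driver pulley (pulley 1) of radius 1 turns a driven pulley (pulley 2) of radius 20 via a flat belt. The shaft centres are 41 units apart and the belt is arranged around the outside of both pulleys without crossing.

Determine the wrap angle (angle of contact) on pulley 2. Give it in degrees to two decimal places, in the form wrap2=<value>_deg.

wrap2=235.22_deg

open belt: β = asin((r2−r1)/C) = asin(19/41) = 27.6077°
wrap1 = π − 2β = 124.7847°
wrap2 = π + 2β = 235.2153°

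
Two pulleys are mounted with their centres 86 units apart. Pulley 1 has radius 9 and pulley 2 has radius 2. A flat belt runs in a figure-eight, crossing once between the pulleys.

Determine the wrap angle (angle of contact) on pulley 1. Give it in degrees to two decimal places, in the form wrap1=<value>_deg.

crossed belt: β = asin((r1+r2)/C) = asin(11/86) = 7.3487°
wrap1 = wrap2 = π + 2β = 194.6973°

wrap1=194.70_deg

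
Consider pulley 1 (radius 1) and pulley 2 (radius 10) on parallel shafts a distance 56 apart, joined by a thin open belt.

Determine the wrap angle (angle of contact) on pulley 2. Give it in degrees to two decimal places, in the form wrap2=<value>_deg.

open belt: β = asin((r2−r1)/C) = asin(9/56) = 9.2484°
wrap1 = π − 2β = 161.5033°
wrap2 = π + 2β = 198.4967°

wrap2=198.50_deg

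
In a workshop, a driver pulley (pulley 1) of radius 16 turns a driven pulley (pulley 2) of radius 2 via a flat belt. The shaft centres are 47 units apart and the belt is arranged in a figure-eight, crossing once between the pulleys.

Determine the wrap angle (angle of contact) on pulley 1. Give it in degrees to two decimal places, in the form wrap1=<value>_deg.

wrap1=225.04_deg

crossed belt: β = asin((r1+r2)/C) = asin(18/47) = 22.5183°
wrap1 = wrap2 = π + 2β = 225.0366°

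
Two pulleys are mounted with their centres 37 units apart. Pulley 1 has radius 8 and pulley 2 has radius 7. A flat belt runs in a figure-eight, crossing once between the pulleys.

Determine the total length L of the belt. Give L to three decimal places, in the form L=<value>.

crossed belt: β = asin((r1+r2)/C) = asin(15/37) = 23.9165°
wrap1 = wrap2 = π + 2β = 227.8331°
tangent length = C·cosβ = 33.8231
L = (r1+r2)·wrap + 2·C·cosβ = 15·3.9764 + 2·33.8231 = 127.2927

L=127.293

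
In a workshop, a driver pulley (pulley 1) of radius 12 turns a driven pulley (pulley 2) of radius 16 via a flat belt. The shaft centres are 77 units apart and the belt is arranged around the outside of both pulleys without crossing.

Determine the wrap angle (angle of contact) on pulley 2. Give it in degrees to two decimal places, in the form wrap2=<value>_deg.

wrap2=185.96_deg

open belt: β = asin((r2−r1)/C) = asin(4/77) = 2.9777°
wrap1 = π − 2β = 174.0445°
wrap2 = π + 2β = 185.9555°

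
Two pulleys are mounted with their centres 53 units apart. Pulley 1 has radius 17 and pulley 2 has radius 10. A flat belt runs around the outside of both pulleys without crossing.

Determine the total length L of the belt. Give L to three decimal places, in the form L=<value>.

open belt: β = asin((r2−r1)/C) = asin(-7/53) = -7.5895°
wrap1 = π − 2β = 195.1791°
wrap2 = π + 2β = 164.8209°
tangent length = C·cosβ = 52.5357
L = r1·wrap1 + r2·wrap2 + 2·C·cosβ = 17·3.4065 + 10·2.8767 + 2·52.5357 = 191.7489

L=191.749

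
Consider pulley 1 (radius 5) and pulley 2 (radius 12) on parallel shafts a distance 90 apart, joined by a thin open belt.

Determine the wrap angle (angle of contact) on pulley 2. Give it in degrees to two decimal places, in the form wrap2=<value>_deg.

wrap2=188.92_deg

open belt: β = asin((r2−r1)/C) = asin(7/90) = 4.4608°
wrap1 = π − 2β = 171.0783°
wrap2 = π + 2β = 188.9217°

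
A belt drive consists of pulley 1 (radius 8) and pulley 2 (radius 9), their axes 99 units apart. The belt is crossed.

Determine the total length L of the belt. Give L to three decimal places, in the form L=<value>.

L=254.334

crossed belt: β = asin((r1+r2)/C) = asin(17/99) = 9.8877°
wrap1 = wrap2 = π + 2β = 199.7753°
tangent length = C·cosβ = 97.5295
L = (r1+r2)·wrap + 2·C·cosβ = 17·3.4867 + 2·97.5295 = 254.3335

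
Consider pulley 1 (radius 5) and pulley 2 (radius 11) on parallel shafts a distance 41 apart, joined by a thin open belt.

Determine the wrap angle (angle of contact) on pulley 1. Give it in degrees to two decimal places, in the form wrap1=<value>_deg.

wrap1=163.17_deg

open belt: β = asin((r2−r1)/C) = asin(6/41) = 8.4150°
wrap1 = π − 2β = 163.1701°
wrap2 = π + 2β = 196.8299°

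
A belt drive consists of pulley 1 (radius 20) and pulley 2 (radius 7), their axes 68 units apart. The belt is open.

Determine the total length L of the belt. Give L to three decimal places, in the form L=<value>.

L=223.316

open belt: β = asin((r2−r1)/C) = asin(-13/68) = -11.0214°
wrap1 = π − 2β = 202.0429°
wrap2 = π + 2β = 157.9571°
tangent length = C·cosβ = 66.7458
L = r1·wrap1 + r2·wrap2 + 2·C·cosβ = 20·3.5263 + 7·2.7569 + 2·66.7458 = 223.3159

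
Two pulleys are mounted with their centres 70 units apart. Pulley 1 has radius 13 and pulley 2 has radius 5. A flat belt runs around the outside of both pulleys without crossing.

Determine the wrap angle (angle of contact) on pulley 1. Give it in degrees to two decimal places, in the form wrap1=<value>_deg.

open belt: β = asin((r2−r1)/C) = asin(-8/70) = -6.5624°
wrap1 = π − 2β = 193.1249°
wrap2 = π + 2β = 166.8751°

wrap1=193.12_deg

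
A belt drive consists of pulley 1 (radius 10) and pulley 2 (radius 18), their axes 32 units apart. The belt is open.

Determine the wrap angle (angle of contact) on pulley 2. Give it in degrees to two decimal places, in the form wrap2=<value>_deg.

wrap2=208.96_deg

open belt: β = asin((r2−r1)/C) = asin(8/32) = 14.4775°
wrap1 = π − 2β = 151.0450°
wrap2 = π + 2β = 208.9550°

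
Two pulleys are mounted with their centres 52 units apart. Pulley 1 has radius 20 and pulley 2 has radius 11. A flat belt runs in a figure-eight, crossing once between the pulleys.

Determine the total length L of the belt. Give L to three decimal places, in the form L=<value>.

crossed belt: β = asin((r1+r2)/C) = asin(31/52) = 36.5949°
wrap1 = wrap2 = π + 2β = 253.1899°
tangent length = C·cosβ = 41.7493
L = (r1+r2)·wrap + 2·C·cosβ = 31·4.4190 + 2·41.7493 = 220.4874

L=220.487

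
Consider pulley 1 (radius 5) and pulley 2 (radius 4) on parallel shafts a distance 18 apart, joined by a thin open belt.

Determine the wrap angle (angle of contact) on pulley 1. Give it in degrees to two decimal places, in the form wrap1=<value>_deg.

wrap1=186.37_deg

open belt: β = asin((r2−r1)/C) = asin(-1/18) = -3.1847°
wrap1 = π − 2β = 186.3695°
wrap2 = π + 2β = 173.6305°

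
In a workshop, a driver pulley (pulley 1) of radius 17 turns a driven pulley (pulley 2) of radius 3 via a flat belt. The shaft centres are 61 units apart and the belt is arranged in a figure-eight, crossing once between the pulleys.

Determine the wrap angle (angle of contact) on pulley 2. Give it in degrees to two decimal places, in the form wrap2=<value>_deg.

wrap2=218.28_deg

crossed belt: β = asin((r1+r2)/C) = asin(20/61) = 19.1395°
wrap1 = wrap2 = π + 2β = 218.2789°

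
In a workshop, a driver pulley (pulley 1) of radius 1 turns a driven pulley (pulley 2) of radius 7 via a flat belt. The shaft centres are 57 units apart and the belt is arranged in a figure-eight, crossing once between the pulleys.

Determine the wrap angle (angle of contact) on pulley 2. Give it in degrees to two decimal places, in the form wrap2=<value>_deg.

wrap2=196.14_deg

crossed belt: β = asin((r1+r2)/C) = asin(8/57) = 8.0682°
wrap1 = wrap2 = π + 2β = 196.1363°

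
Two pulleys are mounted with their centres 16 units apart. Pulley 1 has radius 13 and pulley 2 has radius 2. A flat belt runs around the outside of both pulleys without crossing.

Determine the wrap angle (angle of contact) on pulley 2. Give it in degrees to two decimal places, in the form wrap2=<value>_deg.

wrap2=93.13_deg

open belt: β = asin((r2−r1)/C) = asin(-11/16) = -43.4325°
wrap1 = π − 2β = 266.8651°
wrap2 = π + 2β = 93.1349°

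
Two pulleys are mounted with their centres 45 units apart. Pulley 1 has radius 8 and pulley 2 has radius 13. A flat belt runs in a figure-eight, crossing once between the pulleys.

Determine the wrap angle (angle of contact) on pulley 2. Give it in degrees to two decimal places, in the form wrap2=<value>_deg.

wrap2=235.64_deg

crossed belt: β = asin((r1+r2)/C) = asin(21/45) = 27.8181°
wrap1 = wrap2 = π + 2β = 235.6363°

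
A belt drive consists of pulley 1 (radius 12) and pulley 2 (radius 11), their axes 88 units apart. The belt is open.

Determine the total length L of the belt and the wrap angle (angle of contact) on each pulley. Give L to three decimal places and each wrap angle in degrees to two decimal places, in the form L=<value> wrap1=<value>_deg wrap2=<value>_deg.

L=248.268 wrap1=181.30_deg wrap2=178.70_deg

open belt: β = asin((r2−r1)/C) = asin(-1/88) = -0.6511°
wrap1 = π − 2β = 181.3022°
wrap2 = π + 2β = 178.6978°
tangent length = C·cosβ = 87.9943
L = r1·wrap1 + r2·wrap2 + 2·C·cosβ = 12·3.1643 + 11·3.1189 + 2·87.9943 = 248.2680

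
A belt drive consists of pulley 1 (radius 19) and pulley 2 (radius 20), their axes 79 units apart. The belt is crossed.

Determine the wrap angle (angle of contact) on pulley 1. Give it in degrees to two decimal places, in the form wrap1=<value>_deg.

wrap1=239.16_deg

crossed belt: β = asin((r1+r2)/C) = asin(39/79) = 29.5821°
wrap1 = wrap2 = π + 2β = 239.1643°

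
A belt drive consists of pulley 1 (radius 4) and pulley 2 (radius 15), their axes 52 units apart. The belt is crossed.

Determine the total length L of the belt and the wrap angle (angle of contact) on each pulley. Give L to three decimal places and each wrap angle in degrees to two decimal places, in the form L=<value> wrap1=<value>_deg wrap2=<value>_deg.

L=170.713 wrap1=222.86_deg wrap2=222.86_deg

crossed belt: β = asin((r1+r2)/C) = asin(19/52) = 21.4313°
wrap1 = wrap2 = π + 2β = 222.8625°
tangent length = C·cosβ = 48.4045
L = (r1+r2)·wrap + 2·C·cosβ = 19·3.8897 + 2·48.4045 = 170.7131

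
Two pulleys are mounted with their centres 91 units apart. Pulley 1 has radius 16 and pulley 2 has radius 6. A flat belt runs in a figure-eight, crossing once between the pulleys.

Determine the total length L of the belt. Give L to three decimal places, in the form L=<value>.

L=256.460

crossed belt: β = asin((r1+r2)/C) = asin(22/91) = 13.9903°
wrap1 = wrap2 = π + 2β = 207.9807°
tangent length = C·cosβ = 88.3006
L = (r1+r2)·wrap + 2·C·cosβ = 22·3.6299 + 2·88.3006 = 256.4601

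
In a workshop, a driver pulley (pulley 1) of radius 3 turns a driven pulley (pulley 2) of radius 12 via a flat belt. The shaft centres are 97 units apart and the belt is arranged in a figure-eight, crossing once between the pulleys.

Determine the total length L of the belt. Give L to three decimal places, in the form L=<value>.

crossed belt: β = asin((r1+r2)/C) = asin(15/97) = 8.8959°
wrap1 = wrap2 = π + 2β = 197.7917°
tangent length = C·cosβ = 95.8332
L = (r1+r2)·wrap + 2·C·cosβ = 15·3.4521 + 2·95.8332 = 243.4481

L=243.448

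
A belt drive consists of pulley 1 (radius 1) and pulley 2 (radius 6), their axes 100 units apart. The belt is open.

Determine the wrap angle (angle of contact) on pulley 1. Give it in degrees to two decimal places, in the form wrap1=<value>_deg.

open belt: β = asin((r2−r1)/C) = asin(5/100) = 2.8660°
wrap1 = π − 2β = 174.2680°
wrap2 = π + 2β = 185.7320°

wrap1=174.27_deg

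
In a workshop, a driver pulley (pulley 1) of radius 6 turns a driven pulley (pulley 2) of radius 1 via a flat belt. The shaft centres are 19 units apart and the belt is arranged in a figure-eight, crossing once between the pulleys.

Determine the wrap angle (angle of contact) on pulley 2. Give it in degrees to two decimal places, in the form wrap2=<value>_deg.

crossed belt: β = asin((r1+r2)/C) = asin(7/19) = 21.6183°
wrap1 = wrap2 = π + 2β = 223.2365°

wrap2=223.24_deg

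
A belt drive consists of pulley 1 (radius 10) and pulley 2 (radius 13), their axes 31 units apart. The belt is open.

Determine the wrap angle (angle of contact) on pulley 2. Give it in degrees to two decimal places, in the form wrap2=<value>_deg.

wrap2=191.11_deg

open belt: β = asin((r2−r1)/C) = asin(3/31) = 5.5534°
wrap1 = π − 2β = 168.8931°
wrap2 = π + 2β = 191.1069°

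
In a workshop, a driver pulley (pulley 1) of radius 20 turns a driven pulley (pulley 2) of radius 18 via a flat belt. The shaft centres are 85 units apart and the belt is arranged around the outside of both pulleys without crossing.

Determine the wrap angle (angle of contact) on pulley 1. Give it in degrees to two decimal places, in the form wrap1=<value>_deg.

wrap1=182.70_deg

open belt: β = asin((r2−r1)/C) = asin(-2/85) = -1.3483°
wrap1 = π − 2β = 182.6965°
wrap2 = π + 2β = 177.3035°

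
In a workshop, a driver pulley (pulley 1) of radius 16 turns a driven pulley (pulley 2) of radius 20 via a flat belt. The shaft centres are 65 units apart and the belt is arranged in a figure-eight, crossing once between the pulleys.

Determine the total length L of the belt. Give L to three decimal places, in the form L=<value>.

crossed belt: β = asin((r1+r2)/C) = asin(36/65) = 33.6313°
wrap1 = wrap2 = π + 2β = 247.2626°
tangent length = C·cosβ = 54.1202
L = (r1+r2)·wrap + 2·C·cosβ = 36·4.3155 + 2·54.1202 = 263.6001

L=263.600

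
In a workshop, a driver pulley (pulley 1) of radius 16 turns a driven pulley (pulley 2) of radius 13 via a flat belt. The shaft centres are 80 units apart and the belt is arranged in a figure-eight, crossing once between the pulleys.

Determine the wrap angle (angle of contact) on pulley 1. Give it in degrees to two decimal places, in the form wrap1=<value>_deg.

crossed belt: β = asin((r1+r2)/C) = asin(29/80) = 21.2538°
wrap1 = wrap2 = π + 2β = 222.5076°

wrap1=222.51_deg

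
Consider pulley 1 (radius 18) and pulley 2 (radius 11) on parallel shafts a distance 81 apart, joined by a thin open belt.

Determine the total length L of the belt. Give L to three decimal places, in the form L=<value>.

open belt: β = asin((r2−r1)/C) = asin(-7/81) = -4.9577°
wrap1 = π − 2β = 189.9153°
wrap2 = π + 2β = 170.0847°
tangent length = C·cosβ = 80.6970
L = r1·wrap1 + r2·wrap2 + 2·C·cosβ = 18·3.3146 + 11·2.9685 + 2·80.6970 = 253.7115

L=253.712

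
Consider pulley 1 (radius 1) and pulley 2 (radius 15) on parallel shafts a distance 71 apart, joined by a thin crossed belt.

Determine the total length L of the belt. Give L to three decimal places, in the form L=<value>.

crossed belt: β = asin((r1+r2)/C) = asin(16/71) = 13.0236°
wrap1 = wrap2 = π + 2β = 206.0472°
tangent length = C·cosβ = 69.1737
L = (r1+r2)·wrap + 2·C·cosβ = 16·3.5962 + 2·69.1737 = 195.8866

L=195.887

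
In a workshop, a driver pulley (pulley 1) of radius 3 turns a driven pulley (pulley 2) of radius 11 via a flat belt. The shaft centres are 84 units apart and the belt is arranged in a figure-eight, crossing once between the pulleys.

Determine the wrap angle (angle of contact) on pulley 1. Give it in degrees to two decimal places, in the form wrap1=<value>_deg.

crossed belt: β = asin((r1+r2)/C) = asin(14/84) = 9.5941°
wrap1 = wrap2 = π + 2β = 199.1881°

wrap1=199.19_deg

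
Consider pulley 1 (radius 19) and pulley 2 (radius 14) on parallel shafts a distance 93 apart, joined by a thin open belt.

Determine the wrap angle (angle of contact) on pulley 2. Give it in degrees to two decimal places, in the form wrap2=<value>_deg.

wrap2=173.84_deg

open belt: β = asin((r2−r1)/C) = asin(-5/93) = -3.0819°
wrap1 = π − 2β = 186.1638°
wrap2 = π + 2β = 173.8362°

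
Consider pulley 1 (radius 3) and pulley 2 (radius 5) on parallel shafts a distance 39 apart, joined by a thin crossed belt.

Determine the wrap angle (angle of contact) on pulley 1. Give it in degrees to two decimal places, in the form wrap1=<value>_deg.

wrap1=203.67_deg

crossed belt: β = asin((r1+r2)/C) = asin(8/39) = 11.8370°
wrap1 = wrap2 = π + 2β = 203.6740°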